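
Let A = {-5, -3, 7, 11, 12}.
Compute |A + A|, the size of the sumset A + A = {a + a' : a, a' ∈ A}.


A + A = {a + a' : a, a' ∈ A}; |A| = 5.
General bounds: 2|A| - 1 ≤ |A + A| ≤ |A|(|A|+1)/2, i.e. 9 ≤ |A + A| ≤ 15.
Lower bound 2|A|-1 is attained iff A is an arithmetic progression.
Enumerate sums a + a' for a ≤ a' (symmetric, so this suffices):
a = -5: -5+-5=-10, -5+-3=-8, -5+7=2, -5+11=6, -5+12=7
a = -3: -3+-3=-6, -3+7=4, -3+11=8, -3+12=9
a = 7: 7+7=14, 7+11=18, 7+12=19
a = 11: 11+11=22, 11+12=23
a = 12: 12+12=24
Distinct sums: {-10, -8, -6, 2, 4, 6, 7, 8, 9, 14, 18, 19, 22, 23, 24}
|A + A| = 15

|A + A| = 15


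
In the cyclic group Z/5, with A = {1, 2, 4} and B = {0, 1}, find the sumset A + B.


Work in Z/5Z: reduce every sum a + b modulo 5.
Enumerate all 6 pairs:
a = 1: 1+0=1, 1+1=2
a = 2: 2+0=2, 2+1=3
a = 4: 4+0=4, 4+1=0
Distinct residues collected: {0, 1, 2, 3, 4}
|A + B| = 5 (out of 5 total residues).

A + B = {0, 1, 2, 3, 4}


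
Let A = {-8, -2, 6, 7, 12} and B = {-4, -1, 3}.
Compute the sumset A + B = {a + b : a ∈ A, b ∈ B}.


A + B = {a + b : a ∈ A, b ∈ B}.
Enumerate all |A|·|B| = 5·3 = 15 pairs (a, b) and collect distinct sums.
a = -8: -8+-4=-12, -8+-1=-9, -8+3=-5
a = -2: -2+-4=-6, -2+-1=-3, -2+3=1
a = 6: 6+-4=2, 6+-1=5, 6+3=9
a = 7: 7+-4=3, 7+-1=6, 7+3=10
a = 12: 12+-4=8, 12+-1=11, 12+3=15
Collecting distinct sums: A + B = {-12, -9, -6, -5, -3, 1, 2, 3, 5, 6, 8, 9, 10, 11, 15}
|A + B| = 15

A + B = {-12, -9, -6, -5, -3, 1, 2, 3, 5, 6, 8, 9, 10, 11, 15}


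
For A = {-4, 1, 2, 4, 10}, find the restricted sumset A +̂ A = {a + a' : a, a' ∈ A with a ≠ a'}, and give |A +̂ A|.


Restricted sumset: A +̂ A = {a + a' : a ∈ A, a' ∈ A, a ≠ a'}.
Equivalently, take A + A and drop any sum 2a that is achievable ONLY as a + a for a ∈ A (i.e. sums representable only with equal summands).
Enumerate pairs (a, a') with a < a' (symmetric, so each unordered pair gives one sum; this covers all a ≠ a'):
  -4 + 1 = -3
  -4 + 2 = -2
  -4 + 4 = 0
  -4 + 10 = 6
  1 + 2 = 3
  1 + 4 = 5
  1 + 10 = 11
  2 + 4 = 6
  2 + 10 = 12
  4 + 10 = 14
Collected distinct sums: {-3, -2, 0, 3, 5, 6, 11, 12, 14}
|A +̂ A| = 9
(Reference bound: |A +̂ A| ≥ 2|A| - 3 for |A| ≥ 2, with |A| = 5 giving ≥ 7.)

|A +̂ A| = 9


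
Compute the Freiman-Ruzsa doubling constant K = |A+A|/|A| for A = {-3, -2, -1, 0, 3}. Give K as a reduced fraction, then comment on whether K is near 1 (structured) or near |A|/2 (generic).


|A| = 5.
Compute A + A by enumerating all 25 pairs.
A + A = {-6, -5, -4, -3, -2, -1, 0, 1, 2, 3, 6}, so |A + A| = 11.
K = |A + A| / |A| = 11/5 (already in lowest terms) ≈ 2.2000.
Reference: AP of size 5 gives K = 9/5 ≈ 1.8000; a fully generic set of size 5 gives K ≈ 3.0000.

|A| = 5, |A + A| = 11, K = 11/5.


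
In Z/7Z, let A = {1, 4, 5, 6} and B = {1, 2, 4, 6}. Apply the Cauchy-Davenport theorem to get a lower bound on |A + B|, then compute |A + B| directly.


Cauchy-Davenport: |A + B| ≥ min(p, |A| + |B| - 1) for A, B nonempty in Z/pZ.
|A| = 4, |B| = 4, p = 7.
CD lower bound = min(7, 4 + 4 - 1) = min(7, 7) = 7.
Compute A + B mod 7 directly:
a = 1: 1+1=2, 1+2=3, 1+4=5, 1+6=0
a = 4: 4+1=5, 4+2=6, 4+4=1, 4+6=3
a = 5: 5+1=6, 5+2=0, 5+4=2, 5+6=4
a = 6: 6+1=0, 6+2=1, 6+4=3, 6+6=5
A + B = {0, 1, 2, 3, 4, 5, 6}, so |A + B| = 7.
Verify: 7 ≥ 7? Yes ✓.

CD lower bound = 7, actual |A + B| = 7.


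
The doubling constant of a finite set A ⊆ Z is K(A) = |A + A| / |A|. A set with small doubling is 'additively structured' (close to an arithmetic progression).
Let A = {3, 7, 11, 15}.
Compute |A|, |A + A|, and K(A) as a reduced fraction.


|A| = 4.
Compute A + A by enumerating all 16 pairs.
A + A = {6, 10, 14, 18, 22, 26, 30}, so |A + A| = 7.
K = |A + A| / |A| = 7/4 (already in lowest terms) ≈ 1.7500.
Reference: AP of size 4 gives K = 7/4 ≈ 1.7500; a fully generic set of size 4 gives K ≈ 2.5000.

|A| = 4, |A + A| = 7, K = 7/4.


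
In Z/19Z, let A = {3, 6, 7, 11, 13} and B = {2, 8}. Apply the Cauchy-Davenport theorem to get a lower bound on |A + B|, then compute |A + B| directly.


Cauchy-Davenport: |A + B| ≥ min(p, |A| + |B| - 1) for A, B nonempty in Z/pZ.
|A| = 5, |B| = 2, p = 19.
CD lower bound = min(19, 5 + 2 - 1) = min(19, 6) = 6.
Compute A + B mod 19 directly:
a = 3: 3+2=5, 3+8=11
a = 6: 6+2=8, 6+8=14
a = 7: 7+2=9, 7+8=15
a = 11: 11+2=13, 11+8=0
a = 13: 13+2=15, 13+8=2
A + B = {0, 2, 5, 8, 9, 11, 13, 14, 15}, so |A + B| = 9.
Verify: 9 ≥ 6? Yes ✓.

CD lower bound = 6, actual |A + B| = 9.


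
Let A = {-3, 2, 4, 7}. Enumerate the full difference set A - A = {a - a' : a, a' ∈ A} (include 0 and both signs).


A - A = {a - a' : a, a' ∈ A}.
Compute a - a' for each ordered pair (a, a'):
a = -3: -3--3=0, -3-2=-5, -3-4=-7, -3-7=-10
a = 2: 2--3=5, 2-2=0, 2-4=-2, 2-7=-5
a = 4: 4--3=7, 4-2=2, 4-4=0, 4-7=-3
a = 7: 7--3=10, 7-2=5, 7-4=3, 7-7=0
Collecting distinct values (and noting 0 appears from a-a):
A - A = {-10, -7, -5, -3, -2, 0, 2, 3, 5, 7, 10}
|A - A| = 11

A - A = {-10, -7, -5, -3, -2, 0, 2, 3, 5, 7, 10}


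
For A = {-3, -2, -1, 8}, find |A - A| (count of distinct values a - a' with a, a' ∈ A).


A - A = {a - a' : a, a' ∈ A}; |A| = 4.
Bounds: 2|A|-1 ≤ |A - A| ≤ |A|² - |A| + 1, i.e. 7 ≤ |A - A| ≤ 13.
Note: 0 ∈ A - A always (from a - a). The set is symmetric: if d ∈ A - A then -d ∈ A - A.
Enumerate nonzero differences d = a - a' with a > a' (then include -d):
Positive differences: {1, 2, 9, 10, 11}
Full difference set: {0} ∪ (positive diffs) ∪ (negative diffs).
|A - A| = 1 + 2·5 = 11 (matches direct enumeration: 11).

|A - A| = 11


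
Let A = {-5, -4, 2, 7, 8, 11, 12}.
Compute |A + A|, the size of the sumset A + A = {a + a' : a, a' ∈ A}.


A + A = {a + a' : a, a' ∈ A}; |A| = 7.
General bounds: 2|A| - 1 ≤ |A + A| ≤ |A|(|A|+1)/2, i.e. 13 ≤ |A + A| ≤ 28.
Lower bound 2|A|-1 is attained iff A is an arithmetic progression.
Enumerate sums a + a' for a ≤ a' (symmetric, so this suffices):
a = -5: -5+-5=-10, -5+-4=-9, -5+2=-3, -5+7=2, -5+8=3, -5+11=6, -5+12=7
a = -4: -4+-4=-8, -4+2=-2, -4+7=3, -4+8=4, -4+11=7, -4+12=8
a = 2: 2+2=4, 2+7=9, 2+8=10, 2+11=13, 2+12=14
a = 7: 7+7=14, 7+8=15, 7+11=18, 7+12=19
a = 8: 8+8=16, 8+11=19, 8+12=20
a = 11: 11+11=22, 11+12=23
a = 12: 12+12=24
Distinct sums: {-10, -9, -8, -3, -2, 2, 3, 4, 6, 7, 8, 9, 10, 13, 14, 15, 16, 18, 19, 20, 22, 23, 24}
|A + A| = 23

|A + A| = 23


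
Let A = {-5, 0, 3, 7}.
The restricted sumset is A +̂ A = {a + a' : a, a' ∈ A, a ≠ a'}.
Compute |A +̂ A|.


Restricted sumset: A +̂ A = {a + a' : a ∈ A, a' ∈ A, a ≠ a'}.
Equivalently, take A + A and drop any sum 2a that is achievable ONLY as a + a for a ∈ A (i.e. sums representable only with equal summands).
Enumerate pairs (a, a') with a < a' (symmetric, so each unordered pair gives one sum; this covers all a ≠ a'):
  -5 + 0 = -5
  -5 + 3 = -2
  -5 + 7 = 2
  0 + 3 = 3
  0 + 7 = 7
  3 + 7 = 10
Collected distinct sums: {-5, -2, 2, 3, 7, 10}
|A +̂ A| = 6
(Reference bound: |A +̂ A| ≥ 2|A| - 3 for |A| ≥ 2, with |A| = 4 giving ≥ 5.)

|A +̂ A| = 6


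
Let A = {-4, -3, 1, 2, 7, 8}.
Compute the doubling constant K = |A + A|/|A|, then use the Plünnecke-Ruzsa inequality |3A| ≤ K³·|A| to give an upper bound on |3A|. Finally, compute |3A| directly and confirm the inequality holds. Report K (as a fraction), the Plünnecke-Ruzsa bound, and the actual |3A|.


|A| = 6.
Step 1: Compute A + A by enumerating all 36 pairs.
A + A = {-8, -7, -6, -3, -2, -1, 2, 3, 4, 5, 8, 9, 10, 14, 15, 16}, so |A + A| = 16.
Step 2: Doubling constant K = |A + A|/|A| = 16/6 = 16/6 ≈ 2.6667.
Step 3: Plünnecke-Ruzsa gives |3A| ≤ K³·|A| = (2.6667)³ · 6 ≈ 113.7778.
Step 4: Compute 3A = A + A + A directly by enumerating all triples (a,b,c) ∈ A³; |3A| = 31.
Step 5: Check 31 ≤ 113.7778? Yes ✓.

K = 16/6, Plünnecke-Ruzsa bound K³|A| ≈ 113.7778, |3A| = 31, inequality holds.


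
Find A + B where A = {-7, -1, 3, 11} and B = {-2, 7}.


A + B = {a + b : a ∈ A, b ∈ B}.
Enumerate all |A|·|B| = 4·2 = 8 pairs (a, b) and collect distinct sums.
a = -7: -7+-2=-9, -7+7=0
a = -1: -1+-2=-3, -1+7=6
a = 3: 3+-2=1, 3+7=10
a = 11: 11+-2=9, 11+7=18
Collecting distinct sums: A + B = {-9, -3, 0, 1, 6, 9, 10, 18}
|A + B| = 8

A + B = {-9, -3, 0, 1, 6, 9, 10, 18}


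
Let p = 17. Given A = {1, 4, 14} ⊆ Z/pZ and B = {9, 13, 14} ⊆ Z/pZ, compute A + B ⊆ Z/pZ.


Work in Z/17Z: reduce every sum a + b modulo 17.
Enumerate all 9 pairs:
a = 1: 1+9=10, 1+13=14, 1+14=15
a = 4: 4+9=13, 4+13=0, 4+14=1
a = 14: 14+9=6, 14+13=10, 14+14=11
Distinct residues collected: {0, 1, 6, 10, 11, 13, 14, 15}
|A + B| = 8 (out of 17 total residues).

A + B = {0, 1, 6, 10, 11, 13, 14, 15}


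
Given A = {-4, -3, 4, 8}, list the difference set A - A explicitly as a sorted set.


A - A = {a - a' : a, a' ∈ A}.
Compute a - a' for each ordered pair (a, a'):
a = -4: -4--4=0, -4--3=-1, -4-4=-8, -4-8=-12
a = -3: -3--4=1, -3--3=0, -3-4=-7, -3-8=-11
a = 4: 4--4=8, 4--3=7, 4-4=0, 4-8=-4
a = 8: 8--4=12, 8--3=11, 8-4=4, 8-8=0
Collecting distinct values (and noting 0 appears from a-a):
A - A = {-12, -11, -8, -7, -4, -1, 0, 1, 4, 7, 8, 11, 12}
|A - A| = 13

A - A = {-12, -11, -8, -7, -4, -1, 0, 1, 4, 7, 8, 11, 12}


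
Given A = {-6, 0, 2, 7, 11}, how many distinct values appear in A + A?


A + A = {a + a' : a, a' ∈ A}; |A| = 5.
General bounds: 2|A| - 1 ≤ |A + A| ≤ |A|(|A|+1)/2, i.e. 9 ≤ |A + A| ≤ 15.
Lower bound 2|A|-1 is attained iff A is an arithmetic progression.
Enumerate sums a + a' for a ≤ a' (symmetric, so this suffices):
a = -6: -6+-6=-12, -6+0=-6, -6+2=-4, -6+7=1, -6+11=5
a = 0: 0+0=0, 0+2=2, 0+7=7, 0+11=11
a = 2: 2+2=4, 2+7=9, 2+11=13
a = 7: 7+7=14, 7+11=18
a = 11: 11+11=22
Distinct sums: {-12, -6, -4, 0, 1, 2, 4, 5, 7, 9, 11, 13, 14, 18, 22}
|A + A| = 15

|A + A| = 15


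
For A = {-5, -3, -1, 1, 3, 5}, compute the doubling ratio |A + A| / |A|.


|A| = 6.
Compute A + A by enumerating all 36 pairs.
A + A = {-10, -8, -6, -4, -2, 0, 2, 4, 6, 8, 10}, so |A + A| = 11.
K = |A + A| / |A| = 11/6 (already in lowest terms) ≈ 1.8333.
Reference: AP of size 6 gives K = 11/6 ≈ 1.8333; a fully generic set of size 6 gives K ≈ 3.5000.

|A| = 6, |A + A| = 11, K = 11/6.


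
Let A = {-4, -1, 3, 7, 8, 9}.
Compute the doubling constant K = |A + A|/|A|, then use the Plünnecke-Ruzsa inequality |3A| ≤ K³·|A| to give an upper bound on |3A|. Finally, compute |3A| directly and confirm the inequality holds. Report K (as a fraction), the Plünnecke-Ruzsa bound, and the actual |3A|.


|A| = 6.
Step 1: Compute A + A by enumerating all 36 pairs.
A + A = {-8, -5, -2, -1, 2, 3, 4, 5, 6, 7, 8, 10, 11, 12, 14, 15, 16, 17, 18}, so |A + A| = 19.
Step 2: Doubling constant K = |A + A|/|A| = 19/6 = 19/6 ≈ 3.1667.
Step 3: Plünnecke-Ruzsa gives |3A| ≤ K³·|A| = (3.1667)³ · 6 ≈ 190.5278.
Step 4: Compute 3A = A + A + A directly by enumerating all triples (a,b,c) ∈ A³; |3A| = 35.
Step 5: Check 35 ≤ 190.5278? Yes ✓.

K = 19/6, Plünnecke-Ruzsa bound K³|A| ≈ 190.5278, |3A| = 35, inequality holds.


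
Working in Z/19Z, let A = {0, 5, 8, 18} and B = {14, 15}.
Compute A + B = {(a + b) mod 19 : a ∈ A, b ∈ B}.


Work in Z/19Z: reduce every sum a + b modulo 19.
Enumerate all 8 pairs:
a = 0: 0+14=14, 0+15=15
a = 5: 5+14=0, 5+15=1
a = 8: 8+14=3, 8+15=4
a = 18: 18+14=13, 18+15=14
Distinct residues collected: {0, 1, 3, 4, 13, 14, 15}
|A + B| = 7 (out of 19 total residues).

A + B = {0, 1, 3, 4, 13, 14, 15}


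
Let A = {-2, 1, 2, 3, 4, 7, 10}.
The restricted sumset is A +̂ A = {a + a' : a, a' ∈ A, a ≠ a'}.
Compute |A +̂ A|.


Restricted sumset: A +̂ A = {a + a' : a ∈ A, a' ∈ A, a ≠ a'}.
Equivalently, take A + A and drop any sum 2a that is achievable ONLY as a + a for a ∈ A (i.e. sums representable only with equal summands).
Enumerate pairs (a, a') with a < a' (symmetric, so each unordered pair gives one sum; this covers all a ≠ a'):
  -2 + 1 = -1
  -2 + 2 = 0
  -2 + 3 = 1
  -2 + 4 = 2
  -2 + 7 = 5
  -2 + 10 = 8
  1 + 2 = 3
  1 + 3 = 4
  1 + 4 = 5
  1 + 7 = 8
  1 + 10 = 11
  2 + 3 = 5
  2 + 4 = 6
  2 + 7 = 9
  2 + 10 = 12
  3 + 4 = 7
  3 + 7 = 10
  3 + 10 = 13
  4 + 7 = 11
  4 + 10 = 14
  7 + 10 = 17
Collected distinct sums: {-1, 0, 1, 2, 3, 4, 5, 6, 7, 8, 9, 10, 11, 12, 13, 14, 17}
|A +̂ A| = 17
(Reference bound: |A +̂ A| ≥ 2|A| - 3 for |A| ≥ 2, with |A| = 7 giving ≥ 11.)

|A +̂ A| = 17


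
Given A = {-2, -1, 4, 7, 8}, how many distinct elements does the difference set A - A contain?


A - A = {a - a' : a, a' ∈ A}; |A| = 5.
Bounds: 2|A|-1 ≤ |A - A| ≤ |A|² - |A| + 1, i.e. 9 ≤ |A - A| ≤ 21.
Note: 0 ∈ A - A always (from a - a). The set is symmetric: if d ∈ A - A then -d ∈ A - A.
Enumerate nonzero differences d = a - a' with a > a' (then include -d):
Positive differences: {1, 3, 4, 5, 6, 8, 9, 10}
Full difference set: {0} ∪ (positive diffs) ∪ (negative diffs).
|A - A| = 1 + 2·8 = 17 (matches direct enumeration: 17).

|A - A| = 17


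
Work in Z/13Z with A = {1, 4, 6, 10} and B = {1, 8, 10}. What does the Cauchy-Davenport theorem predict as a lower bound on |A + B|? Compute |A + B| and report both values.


Cauchy-Davenport: |A + B| ≥ min(p, |A| + |B| - 1) for A, B nonempty in Z/pZ.
|A| = 4, |B| = 3, p = 13.
CD lower bound = min(13, 4 + 3 - 1) = min(13, 6) = 6.
Compute A + B mod 13 directly:
a = 1: 1+1=2, 1+8=9, 1+10=11
a = 4: 4+1=5, 4+8=12, 4+10=1
a = 6: 6+1=7, 6+8=1, 6+10=3
a = 10: 10+1=11, 10+8=5, 10+10=7
A + B = {1, 2, 3, 5, 7, 9, 11, 12}, so |A + B| = 8.
Verify: 8 ≥ 6? Yes ✓.

CD lower bound = 6, actual |A + B| = 8.


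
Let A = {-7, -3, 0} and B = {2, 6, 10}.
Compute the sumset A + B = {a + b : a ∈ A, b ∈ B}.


A + B = {a + b : a ∈ A, b ∈ B}.
Enumerate all |A|·|B| = 3·3 = 9 pairs (a, b) and collect distinct sums.
a = -7: -7+2=-5, -7+6=-1, -7+10=3
a = -3: -3+2=-1, -3+6=3, -3+10=7
a = 0: 0+2=2, 0+6=6, 0+10=10
Collecting distinct sums: A + B = {-5, -1, 2, 3, 6, 7, 10}
|A + B| = 7

A + B = {-5, -1, 2, 3, 6, 7, 10}


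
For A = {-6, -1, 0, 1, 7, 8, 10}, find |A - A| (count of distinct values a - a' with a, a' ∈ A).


A - A = {a - a' : a, a' ∈ A}; |A| = 7.
Bounds: 2|A|-1 ≤ |A - A| ≤ |A|² - |A| + 1, i.e. 13 ≤ |A - A| ≤ 43.
Note: 0 ∈ A - A always (from a - a). The set is symmetric: if d ∈ A - A then -d ∈ A - A.
Enumerate nonzero differences d = a - a' with a > a' (then include -d):
Positive differences: {1, 2, 3, 5, 6, 7, 8, 9, 10, 11, 13, 14, 16}
Full difference set: {0} ∪ (positive diffs) ∪ (negative diffs).
|A - A| = 1 + 2·13 = 27 (matches direct enumeration: 27).

|A - A| = 27


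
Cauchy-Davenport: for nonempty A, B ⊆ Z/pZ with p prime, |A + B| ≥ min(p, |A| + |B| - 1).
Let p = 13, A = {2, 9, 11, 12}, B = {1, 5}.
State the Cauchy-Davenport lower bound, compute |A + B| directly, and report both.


Cauchy-Davenport: |A + B| ≥ min(p, |A| + |B| - 1) for A, B nonempty in Z/pZ.
|A| = 4, |B| = 2, p = 13.
CD lower bound = min(13, 4 + 2 - 1) = min(13, 5) = 5.
Compute A + B mod 13 directly:
a = 2: 2+1=3, 2+5=7
a = 9: 9+1=10, 9+5=1
a = 11: 11+1=12, 11+5=3
a = 12: 12+1=0, 12+5=4
A + B = {0, 1, 3, 4, 7, 10, 12}, so |A + B| = 7.
Verify: 7 ≥ 5? Yes ✓.

CD lower bound = 5, actual |A + B| = 7.


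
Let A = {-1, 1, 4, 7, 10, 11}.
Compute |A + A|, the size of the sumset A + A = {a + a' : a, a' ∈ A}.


A + A = {a + a' : a, a' ∈ A}; |A| = 6.
General bounds: 2|A| - 1 ≤ |A + A| ≤ |A|(|A|+1)/2, i.e. 11 ≤ |A + A| ≤ 21.
Lower bound 2|A|-1 is attained iff A is an arithmetic progression.
Enumerate sums a + a' for a ≤ a' (symmetric, so this suffices):
a = -1: -1+-1=-2, -1+1=0, -1+4=3, -1+7=6, -1+10=9, -1+11=10
a = 1: 1+1=2, 1+4=5, 1+7=8, 1+10=11, 1+11=12
a = 4: 4+4=8, 4+7=11, 4+10=14, 4+11=15
a = 7: 7+7=14, 7+10=17, 7+11=18
a = 10: 10+10=20, 10+11=21
a = 11: 11+11=22
Distinct sums: {-2, 0, 2, 3, 5, 6, 8, 9, 10, 11, 12, 14, 15, 17, 18, 20, 21, 22}
|A + A| = 18

|A + A| = 18


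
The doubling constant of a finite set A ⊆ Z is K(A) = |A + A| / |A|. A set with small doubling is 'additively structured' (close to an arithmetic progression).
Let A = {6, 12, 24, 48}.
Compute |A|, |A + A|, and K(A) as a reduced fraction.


|A| = 4.
Compute A + A by enumerating all 16 pairs.
A + A = {12, 18, 24, 30, 36, 48, 54, 60, 72, 96}, so |A + A| = 10.
K = |A + A| / |A| = 10/4 = 5/2 ≈ 2.5000.
Reference: AP of size 4 gives K = 7/4 ≈ 1.7500; a fully generic set of size 4 gives K ≈ 2.5000.

|A| = 4, |A + A| = 10, K = 10/4 = 5/2.


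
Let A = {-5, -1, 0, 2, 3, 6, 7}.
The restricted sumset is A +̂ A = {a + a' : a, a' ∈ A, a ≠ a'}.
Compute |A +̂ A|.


Restricted sumset: A +̂ A = {a + a' : a ∈ A, a' ∈ A, a ≠ a'}.
Equivalently, take A + A and drop any sum 2a that is achievable ONLY as a + a for a ∈ A (i.e. sums representable only with equal summands).
Enumerate pairs (a, a') with a < a' (symmetric, so each unordered pair gives one sum; this covers all a ≠ a'):
  -5 + -1 = -6
  -5 + 0 = -5
  -5 + 2 = -3
  -5 + 3 = -2
  -5 + 6 = 1
  -5 + 7 = 2
  -1 + 0 = -1
  -1 + 2 = 1
  -1 + 3 = 2
  -1 + 6 = 5
  -1 + 7 = 6
  0 + 2 = 2
  0 + 3 = 3
  0 + 6 = 6
  0 + 7 = 7
  2 + 3 = 5
  2 + 6 = 8
  2 + 7 = 9
  3 + 6 = 9
  3 + 7 = 10
  6 + 7 = 13
Collected distinct sums: {-6, -5, -3, -2, -1, 1, 2, 3, 5, 6, 7, 8, 9, 10, 13}
|A +̂ A| = 15
(Reference bound: |A +̂ A| ≥ 2|A| - 3 for |A| ≥ 2, with |A| = 7 giving ≥ 11.)

|A +̂ A| = 15


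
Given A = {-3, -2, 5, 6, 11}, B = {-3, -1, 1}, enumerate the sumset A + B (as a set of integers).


A + B = {a + b : a ∈ A, b ∈ B}.
Enumerate all |A|·|B| = 5·3 = 15 pairs (a, b) and collect distinct sums.
a = -3: -3+-3=-6, -3+-1=-4, -3+1=-2
a = -2: -2+-3=-5, -2+-1=-3, -2+1=-1
a = 5: 5+-3=2, 5+-1=4, 5+1=6
a = 6: 6+-3=3, 6+-1=5, 6+1=7
a = 11: 11+-3=8, 11+-1=10, 11+1=12
Collecting distinct sums: A + B = {-6, -5, -4, -3, -2, -1, 2, 3, 4, 5, 6, 7, 8, 10, 12}
|A + B| = 15

A + B = {-6, -5, -4, -3, -2, -1, 2, 3, 4, 5, 6, 7, 8, 10, 12}


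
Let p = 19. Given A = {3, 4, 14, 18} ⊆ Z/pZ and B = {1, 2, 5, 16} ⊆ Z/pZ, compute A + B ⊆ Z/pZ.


Work in Z/19Z: reduce every sum a + b modulo 19.
Enumerate all 16 pairs:
a = 3: 3+1=4, 3+2=5, 3+5=8, 3+16=0
a = 4: 4+1=5, 4+2=6, 4+5=9, 4+16=1
a = 14: 14+1=15, 14+2=16, 14+5=0, 14+16=11
a = 18: 18+1=0, 18+2=1, 18+5=4, 18+16=15
Distinct residues collected: {0, 1, 4, 5, 6, 8, 9, 11, 15, 16}
|A + B| = 10 (out of 19 total residues).

A + B = {0, 1, 4, 5, 6, 8, 9, 11, 15, 16}


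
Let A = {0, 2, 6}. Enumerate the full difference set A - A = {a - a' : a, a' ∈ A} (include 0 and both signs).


A - A = {a - a' : a, a' ∈ A}.
Compute a - a' for each ordered pair (a, a'):
a = 0: 0-0=0, 0-2=-2, 0-6=-6
a = 2: 2-0=2, 2-2=0, 2-6=-4
a = 6: 6-0=6, 6-2=4, 6-6=0
Collecting distinct values (and noting 0 appears from a-a):
A - A = {-6, -4, -2, 0, 2, 4, 6}
|A - A| = 7

A - A = {-6, -4, -2, 0, 2, 4, 6}


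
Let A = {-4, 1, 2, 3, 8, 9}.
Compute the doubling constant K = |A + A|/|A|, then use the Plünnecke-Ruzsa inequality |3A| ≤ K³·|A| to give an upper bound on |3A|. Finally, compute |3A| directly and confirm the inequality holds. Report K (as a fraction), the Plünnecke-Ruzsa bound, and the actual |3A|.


|A| = 6.
Step 1: Compute A + A by enumerating all 36 pairs.
A + A = {-8, -3, -2, -1, 2, 3, 4, 5, 6, 9, 10, 11, 12, 16, 17, 18}, so |A + A| = 16.
Step 2: Doubling constant K = |A + A|/|A| = 16/6 = 16/6 ≈ 2.6667.
Step 3: Plünnecke-Ruzsa gives |3A| ≤ K³·|A| = (2.6667)³ · 6 ≈ 113.7778.
Step 4: Compute 3A = A + A + A directly by enumerating all triples (a,b,c) ∈ A³; |3A| = 31.
Step 5: Check 31 ≤ 113.7778? Yes ✓.

K = 16/6, Plünnecke-Ruzsa bound K³|A| ≈ 113.7778, |3A| = 31, inequality holds.


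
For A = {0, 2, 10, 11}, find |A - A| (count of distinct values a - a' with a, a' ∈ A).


A - A = {a - a' : a, a' ∈ A}; |A| = 4.
Bounds: 2|A|-1 ≤ |A - A| ≤ |A|² - |A| + 1, i.e. 7 ≤ |A - A| ≤ 13.
Note: 0 ∈ A - A always (from a - a). The set is symmetric: if d ∈ A - A then -d ∈ A - A.
Enumerate nonzero differences d = a - a' with a > a' (then include -d):
Positive differences: {1, 2, 8, 9, 10, 11}
Full difference set: {0} ∪ (positive diffs) ∪ (negative diffs).
|A - A| = 1 + 2·6 = 13 (matches direct enumeration: 13).

|A - A| = 13


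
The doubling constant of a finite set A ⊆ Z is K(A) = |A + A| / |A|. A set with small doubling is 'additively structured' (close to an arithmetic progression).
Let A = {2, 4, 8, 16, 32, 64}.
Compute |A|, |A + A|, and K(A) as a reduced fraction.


|A| = 6.
Compute A + A by enumerating all 36 pairs.
A + A = {4, 6, 8, 10, 12, 16, 18, 20, 24, 32, 34, 36, 40, 48, 64, 66, 68, 72, 80, 96, 128}, so |A + A| = 21.
K = |A + A| / |A| = 21/6 = 7/2 ≈ 3.5000.
Reference: AP of size 6 gives K = 11/6 ≈ 1.8333; a fully generic set of size 6 gives K ≈ 3.5000.

|A| = 6, |A + A| = 21, K = 21/6 = 7/2.


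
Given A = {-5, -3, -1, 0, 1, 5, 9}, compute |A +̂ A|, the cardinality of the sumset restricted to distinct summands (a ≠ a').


Restricted sumset: A +̂ A = {a + a' : a ∈ A, a' ∈ A, a ≠ a'}.
Equivalently, take A + A and drop any sum 2a that is achievable ONLY as a + a for a ∈ A (i.e. sums representable only with equal summands).
Enumerate pairs (a, a') with a < a' (symmetric, so each unordered pair gives one sum; this covers all a ≠ a'):
  -5 + -3 = -8
  -5 + -1 = -6
  -5 + 0 = -5
  -5 + 1 = -4
  -5 + 5 = 0
  -5 + 9 = 4
  -3 + -1 = -4
  -3 + 0 = -3
  -3 + 1 = -2
  -3 + 5 = 2
  -3 + 9 = 6
  -1 + 0 = -1
  -1 + 1 = 0
  -1 + 5 = 4
  -1 + 9 = 8
  0 + 1 = 1
  0 + 5 = 5
  0 + 9 = 9
  1 + 5 = 6
  1 + 9 = 10
  5 + 9 = 14
Collected distinct sums: {-8, -6, -5, -4, -3, -2, -1, 0, 1, 2, 4, 5, 6, 8, 9, 10, 14}
|A +̂ A| = 17
(Reference bound: |A +̂ A| ≥ 2|A| - 3 for |A| ≥ 2, with |A| = 7 giving ≥ 11.)

|A +̂ A| = 17


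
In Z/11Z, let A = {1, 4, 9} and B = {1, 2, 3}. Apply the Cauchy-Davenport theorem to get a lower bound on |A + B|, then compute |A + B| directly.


Cauchy-Davenport: |A + B| ≥ min(p, |A| + |B| - 1) for A, B nonempty in Z/pZ.
|A| = 3, |B| = 3, p = 11.
CD lower bound = min(11, 3 + 3 - 1) = min(11, 5) = 5.
Compute A + B mod 11 directly:
a = 1: 1+1=2, 1+2=3, 1+3=4
a = 4: 4+1=5, 4+2=6, 4+3=7
a = 9: 9+1=10, 9+2=0, 9+3=1
A + B = {0, 1, 2, 3, 4, 5, 6, 7, 10}, so |A + B| = 9.
Verify: 9 ≥ 5? Yes ✓.

CD lower bound = 5, actual |A + B| = 9.


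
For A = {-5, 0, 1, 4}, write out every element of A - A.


A - A = {a - a' : a, a' ∈ A}.
Compute a - a' for each ordered pair (a, a'):
a = -5: -5--5=0, -5-0=-5, -5-1=-6, -5-4=-9
a = 0: 0--5=5, 0-0=0, 0-1=-1, 0-4=-4
a = 1: 1--5=6, 1-0=1, 1-1=0, 1-4=-3
a = 4: 4--5=9, 4-0=4, 4-1=3, 4-4=0
Collecting distinct values (and noting 0 appears from a-a):
A - A = {-9, -6, -5, -4, -3, -1, 0, 1, 3, 4, 5, 6, 9}
|A - A| = 13

A - A = {-9, -6, -5, -4, -3, -1, 0, 1, 3, 4, 5, 6, 9}


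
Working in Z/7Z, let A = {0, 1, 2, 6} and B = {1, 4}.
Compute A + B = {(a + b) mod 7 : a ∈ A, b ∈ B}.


Work in Z/7Z: reduce every sum a + b modulo 7.
Enumerate all 8 pairs:
a = 0: 0+1=1, 0+4=4
a = 1: 1+1=2, 1+4=5
a = 2: 2+1=3, 2+4=6
a = 6: 6+1=0, 6+4=3
Distinct residues collected: {0, 1, 2, 3, 4, 5, 6}
|A + B| = 7 (out of 7 total residues).

A + B = {0, 1, 2, 3, 4, 5, 6}


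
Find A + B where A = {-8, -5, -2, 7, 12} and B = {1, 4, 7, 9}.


A + B = {a + b : a ∈ A, b ∈ B}.
Enumerate all |A|·|B| = 5·4 = 20 pairs (a, b) and collect distinct sums.
a = -8: -8+1=-7, -8+4=-4, -8+7=-1, -8+9=1
a = -5: -5+1=-4, -5+4=-1, -5+7=2, -5+9=4
a = -2: -2+1=-1, -2+4=2, -2+7=5, -2+9=7
a = 7: 7+1=8, 7+4=11, 7+7=14, 7+9=16
a = 12: 12+1=13, 12+4=16, 12+7=19, 12+9=21
Collecting distinct sums: A + B = {-7, -4, -1, 1, 2, 4, 5, 7, 8, 11, 13, 14, 16, 19, 21}
|A + B| = 15

A + B = {-7, -4, -1, 1, 2, 4, 5, 7, 8, 11, 13, 14, 16, 19, 21}


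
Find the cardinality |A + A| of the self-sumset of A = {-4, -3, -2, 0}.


A + A = {a + a' : a, a' ∈ A}; |A| = 4.
General bounds: 2|A| - 1 ≤ |A + A| ≤ |A|(|A|+1)/2, i.e. 7 ≤ |A + A| ≤ 10.
Lower bound 2|A|-1 is attained iff A is an arithmetic progression.
Enumerate sums a + a' for a ≤ a' (symmetric, so this suffices):
a = -4: -4+-4=-8, -4+-3=-7, -4+-2=-6, -4+0=-4
a = -3: -3+-3=-6, -3+-2=-5, -3+0=-3
a = -2: -2+-2=-4, -2+0=-2
a = 0: 0+0=0
Distinct sums: {-8, -7, -6, -5, -4, -3, -2, 0}
|A + A| = 8

|A + A| = 8


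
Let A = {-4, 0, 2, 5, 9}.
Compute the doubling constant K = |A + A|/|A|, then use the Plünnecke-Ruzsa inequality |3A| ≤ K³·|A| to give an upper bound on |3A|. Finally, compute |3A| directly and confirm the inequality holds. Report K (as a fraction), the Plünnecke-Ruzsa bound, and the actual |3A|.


|A| = 5.
Step 1: Compute A + A by enumerating all 25 pairs.
A + A = {-8, -4, -2, 0, 1, 2, 4, 5, 7, 9, 10, 11, 14, 18}, so |A + A| = 14.
Step 2: Doubling constant K = |A + A|/|A| = 14/5 = 14/5 ≈ 2.8000.
Step 3: Plünnecke-Ruzsa gives |3A| ≤ K³·|A| = (2.8000)³ · 5 ≈ 109.7600.
Step 4: Compute 3A = A + A + A directly by enumerating all triples (a,b,c) ∈ A³; |3A| = 27.
Step 5: Check 27 ≤ 109.7600? Yes ✓.

K = 14/5, Plünnecke-Ruzsa bound K³|A| ≈ 109.7600, |3A| = 27, inequality holds.


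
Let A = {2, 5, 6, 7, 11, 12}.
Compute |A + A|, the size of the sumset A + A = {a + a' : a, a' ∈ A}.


A + A = {a + a' : a, a' ∈ A}; |A| = 6.
General bounds: 2|A| - 1 ≤ |A + A| ≤ |A|(|A|+1)/2, i.e. 11 ≤ |A + A| ≤ 21.
Lower bound 2|A|-1 is attained iff A is an arithmetic progression.
Enumerate sums a + a' for a ≤ a' (symmetric, so this suffices):
a = 2: 2+2=4, 2+5=7, 2+6=8, 2+7=9, 2+11=13, 2+12=14
a = 5: 5+5=10, 5+6=11, 5+7=12, 5+11=16, 5+12=17
a = 6: 6+6=12, 6+7=13, 6+11=17, 6+12=18
a = 7: 7+7=14, 7+11=18, 7+12=19
a = 11: 11+11=22, 11+12=23
a = 12: 12+12=24
Distinct sums: {4, 7, 8, 9, 10, 11, 12, 13, 14, 16, 17, 18, 19, 22, 23, 24}
|A + A| = 16

|A + A| = 16


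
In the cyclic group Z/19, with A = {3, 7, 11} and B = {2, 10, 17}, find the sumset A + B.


Work in Z/19Z: reduce every sum a + b modulo 19.
Enumerate all 9 pairs:
a = 3: 3+2=5, 3+10=13, 3+17=1
a = 7: 7+2=9, 7+10=17, 7+17=5
a = 11: 11+2=13, 11+10=2, 11+17=9
Distinct residues collected: {1, 2, 5, 9, 13, 17}
|A + B| = 6 (out of 19 total residues).

A + B = {1, 2, 5, 9, 13, 17}


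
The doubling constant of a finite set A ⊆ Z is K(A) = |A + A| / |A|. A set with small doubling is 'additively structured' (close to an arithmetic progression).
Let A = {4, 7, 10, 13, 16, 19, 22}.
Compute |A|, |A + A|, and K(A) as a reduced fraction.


|A| = 7.
Compute A + A by enumerating all 49 pairs.
A + A = {8, 11, 14, 17, 20, 23, 26, 29, 32, 35, 38, 41, 44}, so |A + A| = 13.
K = |A + A| / |A| = 13/7 (already in lowest terms) ≈ 1.8571.
Reference: AP of size 7 gives K = 13/7 ≈ 1.8571; a fully generic set of size 7 gives K ≈ 4.0000.

|A| = 7, |A + A| = 13, K = 13/7.


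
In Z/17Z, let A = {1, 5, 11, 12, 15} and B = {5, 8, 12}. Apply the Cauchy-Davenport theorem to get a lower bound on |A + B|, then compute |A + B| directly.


Cauchy-Davenport: |A + B| ≥ min(p, |A| + |B| - 1) for A, B nonempty in Z/pZ.
|A| = 5, |B| = 3, p = 17.
CD lower bound = min(17, 5 + 3 - 1) = min(17, 7) = 7.
Compute A + B mod 17 directly:
a = 1: 1+5=6, 1+8=9, 1+12=13
a = 5: 5+5=10, 5+8=13, 5+12=0
a = 11: 11+5=16, 11+8=2, 11+12=6
a = 12: 12+5=0, 12+8=3, 12+12=7
a = 15: 15+5=3, 15+8=6, 15+12=10
A + B = {0, 2, 3, 6, 7, 9, 10, 13, 16}, so |A + B| = 9.
Verify: 9 ≥ 7? Yes ✓.

CD lower bound = 7, actual |A + B| = 9.


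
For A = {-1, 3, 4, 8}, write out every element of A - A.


A - A = {a - a' : a, a' ∈ A}.
Compute a - a' for each ordered pair (a, a'):
a = -1: -1--1=0, -1-3=-4, -1-4=-5, -1-8=-9
a = 3: 3--1=4, 3-3=0, 3-4=-1, 3-8=-5
a = 4: 4--1=5, 4-3=1, 4-4=0, 4-8=-4
a = 8: 8--1=9, 8-3=5, 8-4=4, 8-8=0
Collecting distinct values (and noting 0 appears from a-a):
A - A = {-9, -5, -4, -1, 0, 1, 4, 5, 9}
|A - A| = 9

A - A = {-9, -5, -4, -1, 0, 1, 4, 5, 9}


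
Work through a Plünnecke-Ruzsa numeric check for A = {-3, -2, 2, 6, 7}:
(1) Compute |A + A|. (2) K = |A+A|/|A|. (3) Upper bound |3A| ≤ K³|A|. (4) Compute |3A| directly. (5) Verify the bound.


|A| = 5.
Step 1: Compute A + A by enumerating all 25 pairs.
A + A = {-6, -5, -4, -1, 0, 3, 4, 5, 8, 9, 12, 13, 14}, so |A + A| = 13.
Step 2: Doubling constant K = |A + A|/|A| = 13/5 = 13/5 ≈ 2.6000.
Step 3: Plünnecke-Ruzsa gives |3A| ≤ K³·|A| = (2.6000)³ · 5 ≈ 87.8800.
Step 4: Compute 3A = A + A + A directly by enumerating all triples (a,b,c) ∈ A³; |3A| = 25.
Step 5: Check 25 ≤ 87.8800? Yes ✓.

K = 13/5, Plünnecke-Ruzsa bound K³|A| ≈ 87.8800, |3A| = 25, inequality holds.


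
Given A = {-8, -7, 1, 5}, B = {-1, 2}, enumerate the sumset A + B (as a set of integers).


A + B = {a + b : a ∈ A, b ∈ B}.
Enumerate all |A|·|B| = 4·2 = 8 pairs (a, b) and collect distinct sums.
a = -8: -8+-1=-9, -8+2=-6
a = -7: -7+-1=-8, -7+2=-5
a = 1: 1+-1=0, 1+2=3
a = 5: 5+-1=4, 5+2=7
Collecting distinct sums: A + B = {-9, -8, -6, -5, 0, 3, 4, 7}
|A + B| = 8

A + B = {-9, -8, -6, -5, 0, 3, 4, 7}


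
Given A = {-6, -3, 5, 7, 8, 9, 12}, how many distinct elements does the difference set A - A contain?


A - A = {a - a' : a, a' ∈ A}; |A| = 7.
Bounds: 2|A|-1 ≤ |A - A| ≤ |A|² - |A| + 1, i.e. 13 ≤ |A - A| ≤ 43.
Note: 0 ∈ A - A always (from a - a). The set is symmetric: if d ∈ A - A then -d ∈ A - A.
Enumerate nonzero differences d = a - a' with a > a' (then include -d):
Positive differences: {1, 2, 3, 4, 5, 7, 8, 10, 11, 12, 13, 14, 15, 18}
Full difference set: {0} ∪ (positive diffs) ∪ (negative diffs).
|A - A| = 1 + 2·14 = 29 (matches direct enumeration: 29).

|A - A| = 29


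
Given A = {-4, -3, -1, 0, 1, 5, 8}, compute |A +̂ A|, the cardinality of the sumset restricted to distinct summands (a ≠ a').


Restricted sumset: A +̂ A = {a + a' : a ∈ A, a' ∈ A, a ≠ a'}.
Equivalently, take A + A and drop any sum 2a that is achievable ONLY as a + a for a ∈ A (i.e. sums representable only with equal summands).
Enumerate pairs (a, a') with a < a' (symmetric, so each unordered pair gives one sum; this covers all a ≠ a'):
  -4 + -3 = -7
  -4 + -1 = -5
  -4 + 0 = -4
  -4 + 1 = -3
  -4 + 5 = 1
  -4 + 8 = 4
  -3 + -1 = -4
  -3 + 0 = -3
  -3 + 1 = -2
  -3 + 5 = 2
  -3 + 8 = 5
  -1 + 0 = -1
  -1 + 1 = 0
  -1 + 5 = 4
  -1 + 8 = 7
  0 + 1 = 1
  0 + 5 = 5
  0 + 8 = 8
  1 + 5 = 6
  1 + 8 = 9
  5 + 8 = 13
Collected distinct sums: {-7, -5, -4, -3, -2, -1, 0, 1, 2, 4, 5, 6, 7, 8, 9, 13}
|A +̂ A| = 16
(Reference bound: |A +̂ A| ≥ 2|A| - 3 for |A| ≥ 2, with |A| = 7 giving ≥ 11.)

|A +̂ A| = 16


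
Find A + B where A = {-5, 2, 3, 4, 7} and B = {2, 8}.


A + B = {a + b : a ∈ A, b ∈ B}.
Enumerate all |A|·|B| = 5·2 = 10 pairs (a, b) and collect distinct sums.
a = -5: -5+2=-3, -5+8=3
a = 2: 2+2=4, 2+8=10
a = 3: 3+2=5, 3+8=11
a = 4: 4+2=6, 4+8=12
a = 7: 7+2=9, 7+8=15
Collecting distinct sums: A + B = {-3, 3, 4, 5, 6, 9, 10, 11, 12, 15}
|A + B| = 10

A + B = {-3, 3, 4, 5, 6, 9, 10, 11, 12, 15}


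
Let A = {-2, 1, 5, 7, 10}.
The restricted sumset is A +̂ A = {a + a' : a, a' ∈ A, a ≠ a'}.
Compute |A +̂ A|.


Restricted sumset: A +̂ A = {a + a' : a ∈ A, a' ∈ A, a ≠ a'}.
Equivalently, take A + A and drop any sum 2a that is achievable ONLY as a + a for a ∈ A (i.e. sums representable only with equal summands).
Enumerate pairs (a, a') with a < a' (symmetric, so each unordered pair gives one sum; this covers all a ≠ a'):
  -2 + 1 = -1
  -2 + 5 = 3
  -2 + 7 = 5
  -2 + 10 = 8
  1 + 5 = 6
  1 + 7 = 8
  1 + 10 = 11
  5 + 7 = 12
  5 + 10 = 15
  7 + 10 = 17
Collected distinct sums: {-1, 3, 5, 6, 8, 11, 12, 15, 17}
|A +̂ A| = 9
(Reference bound: |A +̂ A| ≥ 2|A| - 3 for |A| ≥ 2, with |A| = 5 giving ≥ 7.)

|A +̂ A| = 9


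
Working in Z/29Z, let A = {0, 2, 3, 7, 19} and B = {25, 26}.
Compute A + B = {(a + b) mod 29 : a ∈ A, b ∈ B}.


Work in Z/29Z: reduce every sum a + b modulo 29.
Enumerate all 10 pairs:
a = 0: 0+25=25, 0+26=26
a = 2: 2+25=27, 2+26=28
a = 3: 3+25=28, 3+26=0
a = 7: 7+25=3, 7+26=4
a = 19: 19+25=15, 19+26=16
Distinct residues collected: {0, 3, 4, 15, 16, 25, 26, 27, 28}
|A + B| = 9 (out of 29 total residues).

A + B = {0, 3, 4, 15, 16, 25, 26, 27, 28}


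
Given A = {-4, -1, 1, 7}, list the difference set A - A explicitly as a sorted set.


A - A = {a - a' : a, a' ∈ A}.
Compute a - a' for each ordered pair (a, a'):
a = -4: -4--4=0, -4--1=-3, -4-1=-5, -4-7=-11
a = -1: -1--4=3, -1--1=0, -1-1=-2, -1-7=-8
a = 1: 1--4=5, 1--1=2, 1-1=0, 1-7=-6
a = 7: 7--4=11, 7--1=8, 7-1=6, 7-7=0
Collecting distinct values (and noting 0 appears from a-a):
A - A = {-11, -8, -6, -5, -3, -2, 0, 2, 3, 5, 6, 8, 11}
|A - A| = 13

A - A = {-11, -8, -6, -5, -3, -2, 0, 2, 3, 5, 6, 8, 11}


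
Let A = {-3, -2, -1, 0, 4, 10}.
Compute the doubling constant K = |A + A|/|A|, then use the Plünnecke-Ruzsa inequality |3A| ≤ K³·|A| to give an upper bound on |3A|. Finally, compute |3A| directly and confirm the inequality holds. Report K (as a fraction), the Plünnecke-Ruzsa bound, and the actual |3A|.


|A| = 6.
Step 1: Compute A + A by enumerating all 36 pairs.
A + A = {-6, -5, -4, -3, -2, -1, 0, 1, 2, 3, 4, 7, 8, 9, 10, 14, 20}, so |A + A| = 17.
Step 2: Doubling constant K = |A + A|/|A| = 17/6 = 17/6 ≈ 2.8333.
Step 3: Plünnecke-Ruzsa gives |3A| ≤ K³·|A| = (2.8333)³ · 6 ≈ 136.4722.
Step 4: Compute 3A = A + A + A directly by enumerating all triples (a,b,c) ∈ A³; |3A| = 30.
Step 5: Check 30 ≤ 136.4722? Yes ✓.

K = 17/6, Plünnecke-Ruzsa bound K³|A| ≈ 136.4722, |3A| = 30, inequality holds.


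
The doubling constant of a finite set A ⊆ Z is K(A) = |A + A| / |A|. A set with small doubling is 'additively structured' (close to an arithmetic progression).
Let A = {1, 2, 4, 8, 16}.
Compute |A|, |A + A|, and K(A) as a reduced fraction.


|A| = 5.
Compute A + A by enumerating all 25 pairs.
A + A = {2, 3, 4, 5, 6, 8, 9, 10, 12, 16, 17, 18, 20, 24, 32}, so |A + A| = 15.
K = |A + A| / |A| = 15/5 = 3/1 ≈ 3.0000.
Reference: AP of size 5 gives K = 9/5 ≈ 1.8000; a fully generic set of size 5 gives K ≈ 3.0000.

|A| = 5, |A + A| = 15, K = 15/5 = 3/1.


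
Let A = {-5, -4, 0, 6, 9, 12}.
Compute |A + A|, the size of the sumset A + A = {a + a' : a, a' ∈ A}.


A + A = {a + a' : a, a' ∈ A}; |A| = 6.
General bounds: 2|A| - 1 ≤ |A + A| ≤ |A|(|A|+1)/2, i.e. 11 ≤ |A + A| ≤ 21.
Lower bound 2|A|-1 is attained iff A is an arithmetic progression.
Enumerate sums a + a' for a ≤ a' (symmetric, so this suffices):
a = -5: -5+-5=-10, -5+-4=-9, -5+0=-5, -5+6=1, -5+9=4, -5+12=7
a = -4: -4+-4=-8, -4+0=-4, -4+6=2, -4+9=5, -4+12=8
a = 0: 0+0=0, 0+6=6, 0+9=9, 0+12=12
a = 6: 6+6=12, 6+9=15, 6+12=18
a = 9: 9+9=18, 9+12=21
a = 12: 12+12=24
Distinct sums: {-10, -9, -8, -5, -4, 0, 1, 2, 4, 5, 6, 7, 8, 9, 12, 15, 18, 21, 24}
|A + A| = 19

|A + A| = 19


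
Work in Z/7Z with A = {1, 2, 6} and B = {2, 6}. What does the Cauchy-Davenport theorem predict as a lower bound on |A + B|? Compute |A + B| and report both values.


Cauchy-Davenport: |A + B| ≥ min(p, |A| + |B| - 1) for A, B nonempty in Z/pZ.
|A| = 3, |B| = 2, p = 7.
CD lower bound = min(7, 3 + 2 - 1) = min(7, 4) = 4.
Compute A + B mod 7 directly:
a = 1: 1+2=3, 1+6=0
a = 2: 2+2=4, 2+6=1
a = 6: 6+2=1, 6+6=5
A + B = {0, 1, 3, 4, 5}, so |A + B| = 5.
Verify: 5 ≥ 4? Yes ✓.

CD lower bound = 4, actual |A + B| = 5.


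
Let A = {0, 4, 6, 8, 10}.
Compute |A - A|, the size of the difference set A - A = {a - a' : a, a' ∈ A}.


A - A = {a - a' : a, a' ∈ A}; |A| = 5.
Bounds: 2|A|-1 ≤ |A - A| ≤ |A|² - |A| + 1, i.e. 9 ≤ |A - A| ≤ 21.
Note: 0 ∈ A - A always (from a - a). The set is symmetric: if d ∈ A - A then -d ∈ A - A.
Enumerate nonzero differences d = a - a' with a > a' (then include -d):
Positive differences: {2, 4, 6, 8, 10}
Full difference set: {0} ∪ (positive diffs) ∪ (negative diffs).
|A - A| = 1 + 2·5 = 11 (matches direct enumeration: 11).

|A - A| = 11


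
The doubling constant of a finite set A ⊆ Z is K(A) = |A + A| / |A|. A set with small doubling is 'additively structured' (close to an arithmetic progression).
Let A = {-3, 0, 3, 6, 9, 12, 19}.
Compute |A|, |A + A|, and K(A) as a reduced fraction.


|A| = 7.
Compute A + A by enumerating all 49 pairs.
A + A = {-6, -3, 0, 3, 6, 9, 12, 15, 16, 18, 19, 21, 22, 24, 25, 28, 31, 38}, so |A + A| = 18.
K = |A + A| / |A| = 18/7 (already in lowest terms) ≈ 2.5714.
Reference: AP of size 7 gives K = 13/7 ≈ 1.8571; a fully generic set of size 7 gives K ≈ 4.0000.

|A| = 7, |A + A| = 18, K = 18/7.


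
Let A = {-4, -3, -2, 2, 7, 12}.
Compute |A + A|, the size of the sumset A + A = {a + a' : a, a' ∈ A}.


A + A = {a + a' : a, a' ∈ A}; |A| = 6.
General bounds: 2|A| - 1 ≤ |A + A| ≤ |A|(|A|+1)/2, i.e. 11 ≤ |A + A| ≤ 21.
Lower bound 2|A|-1 is attained iff A is an arithmetic progression.
Enumerate sums a + a' for a ≤ a' (symmetric, so this suffices):
a = -4: -4+-4=-8, -4+-3=-7, -4+-2=-6, -4+2=-2, -4+7=3, -4+12=8
a = -3: -3+-3=-6, -3+-2=-5, -3+2=-1, -3+7=4, -3+12=9
a = -2: -2+-2=-4, -2+2=0, -2+7=5, -2+12=10
a = 2: 2+2=4, 2+7=9, 2+12=14
a = 7: 7+7=14, 7+12=19
a = 12: 12+12=24
Distinct sums: {-8, -7, -6, -5, -4, -2, -1, 0, 3, 4, 5, 8, 9, 10, 14, 19, 24}
|A + A| = 17

|A + A| = 17


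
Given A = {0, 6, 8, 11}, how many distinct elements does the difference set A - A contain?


A - A = {a - a' : a, a' ∈ A}; |A| = 4.
Bounds: 2|A|-1 ≤ |A - A| ≤ |A|² - |A| + 1, i.e. 7 ≤ |A - A| ≤ 13.
Note: 0 ∈ A - A always (from a - a). The set is symmetric: if d ∈ A - A then -d ∈ A - A.
Enumerate nonzero differences d = a - a' with a > a' (then include -d):
Positive differences: {2, 3, 5, 6, 8, 11}
Full difference set: {0} ∪ (positive diffs) ∪ (negative diffs).
|A - A| = 1 + 2·6 = 13 (matches direct enumeration: 13).

|A - A| = 13


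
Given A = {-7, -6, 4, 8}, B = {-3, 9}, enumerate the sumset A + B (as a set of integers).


A + B = {a + b : a ∈ A, b ∈ B}.
Enumerate all |A|·|B| = 4·2 = 8 pairs (a, b) and collect distinct sums.
a = -7: -7+-3=-10, -7+9=2
a = -6: -6+-3=-9, -6+9=3
a = 4: 4+-3=1, 4+9=13
a = 8: 8+-3=5, 8+9=17
Collecting distinct sums: A + B = {-10, -9, 1, 2, 3, 5, 13, 17}
|A + B| = 8

A + B = {-10, -9, 1, 2, 3, 5, 13, 17}


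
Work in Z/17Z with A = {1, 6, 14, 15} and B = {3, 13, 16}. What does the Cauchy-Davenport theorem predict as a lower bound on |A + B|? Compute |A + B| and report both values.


Cauchy-Davenport: |A + B| ≥ min(p, |A| + |B| - 1) for A, B nonempty in Z/pZ.
|A| = 4, |B| = 3, p = 17.
CD lower bound = min(17, 4 + 3 - 1) = min(17, 6) = 6.
Compute A + B mod 17 directly:
a = 1: 1+3=4, 1+13=14, 1+16=0
a = 6: 6+3=9, 6+13=2, 6+16=5
a = 14: 14+3=0, 14+13=10, 14+16=13
a = 15: 15+3=1, 15+13=11, 15+16=14
A + B = {0, 1, 2, 4, 5, 9, 10, 11, 13, 14}, so |A + B| = 10.
Verify: 10 ≥ 6? Yes ✓.

CD lower bound = 6, actual |A + B| = 10.


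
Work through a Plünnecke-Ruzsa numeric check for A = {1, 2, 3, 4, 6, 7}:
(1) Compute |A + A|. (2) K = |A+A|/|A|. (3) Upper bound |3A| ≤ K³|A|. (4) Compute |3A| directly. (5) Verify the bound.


|A| = 6.
Step 1: Compute A + A by enumerating all 36 pairs.
A + A = {2, 3, 4, 5, 6, 7, 8, 9, 10, 11, 12, 13, 14}, so |A + A| = 13.
Step 2: Doubling constant K = |A + A|/|A| = 13/6 = 13/6 ≈ 2.1667.
Step 3: Plünnecke-Ruzsa gives |3A| ≤ K³·|A| = (2.1667)³ · 6 ≈ 61.0278.
Step 4: Compute 3A = A + A + A directly by enumerating all triples (a,b,c) ∈ A³; |3A| = 19.
Step 5: Check 19 ≤ 61.0278? Yes ✓.

K = 13/6, Plünnecke-Ruzsa bound K³|A| ≈ 61.0278, |3A| = 19, inequality holds.


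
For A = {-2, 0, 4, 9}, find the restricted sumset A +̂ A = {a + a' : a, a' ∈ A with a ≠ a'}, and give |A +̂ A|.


Restricted sumset: A +̂ A = {a + a' : a ∈ A, a' ∈ A, a ≠ a'}.
Equivalently, take A + A and drop any sum 2a that is achievable ONLY as a + a for a ∈ A (i.e. sums representable only with equal summands).
Enumerate pairs (a, a') with a < a' (symmetric, so each unordered pair gives one sum; this covers all a ≠ a'):
  -2 + 0 = -2
  -2 + 4 = 2
  -2 + 9 = 7
  0 + 4 = 4
  0 + 9 = 9
  4 + 9 = 13
Collected distinct sums: {-2, 2, 4, 7, 9, 13}
|A +̂ A| = 6
(Reference bound: |A +̂ A| ≥ 2|A| - 3 for |A| ≥ 2, with |A| = 4 giving ≥ 5.)

|A +̂ A| = 6


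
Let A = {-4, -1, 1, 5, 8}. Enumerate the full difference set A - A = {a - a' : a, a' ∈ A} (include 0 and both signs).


A - A = {a - a' : a, a' ∈ A}.
Compute a - a' for each ordered pair (a, a'):
a = -4: -4--4=0, -4--1=-3, -4-1=-5, -4-5=-9, -4-8=-12
a = -1: -1--4=3, -1--1=0, -1-1=-2, -1-5=-6, -1-8=-9
a = 1: 1--4=5, 1--1=2, 1-1=0, 1-5=-4, 1-8=-7
a = 5: 5--4=9, 5--1=6, 5-1=4, 5-5=0, 5-8=-3
a = 8: 8--4=12, 8--1=9, 8-1=7, 8-5=3, 8-8=0
Collecting distinct values (and noting 0 appears from a-a):
A - A = {-12, -9, -7, -6, -5, -4, -3, -2, 0, 2, 3, 4, 5, 6, 7, 9, 12}
|A - A| = 17

A - A = {-12, -9, -7, -6, -5, -4, -3, -2, 0, 2, 3, 4, 5, 6, 7, 9, 12}
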